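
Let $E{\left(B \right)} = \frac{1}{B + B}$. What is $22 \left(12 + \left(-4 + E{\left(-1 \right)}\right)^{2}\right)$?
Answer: $\frac{1419}{2} \approx 709.5$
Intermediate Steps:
$E{\left(B \right)} = \frac{1}{2 B}$
$22 \left(12 + \left(-4 + E{\left(-1 \right)}\right)^{2}\right) = 22 \left(12 + \left(-4 + \frac{1}{2 \left(-1\right)}\right)^{2}\right) = 22 \left(12 + \left(-4 + \frac{1}{2} \left(-1\right)\right)^{2}\right) = 22 \left(12 + \left(-4 - \frac{1}{2}\right)^{2}\right) = 22 \left(12 + \left(- \frac{9}{2}\right)^{2}\right) = 22 \left(12 + \frac{81}{4}\right) = 22 \cdot \frac{129}{4} = \frac{1419}{2}$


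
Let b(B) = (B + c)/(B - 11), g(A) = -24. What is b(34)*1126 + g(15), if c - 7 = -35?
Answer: 6204/23 ≈ 269.74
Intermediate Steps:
c = -28 (c = 7 - 35 = -28)
b(B) = (-28 + B)/(-11 + B) (b(B) = (B - 28)/(B - 11) = (-28 + B)/(-11 + B))
b(34)*1126 + g(15) = ((-28 + 34)/(-11 + 34))*1126 - 24 = (6/23)*1126 - 24 = 6756/23 - 24 = 6204/23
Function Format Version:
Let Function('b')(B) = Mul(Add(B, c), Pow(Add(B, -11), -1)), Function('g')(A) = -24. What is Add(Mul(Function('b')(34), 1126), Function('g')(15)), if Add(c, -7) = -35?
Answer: Rational(6204, 23) ≈ 269.74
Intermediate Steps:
c = -28 (c = Add(7, -35) = -28)
Function('b')(B) = Mul(Pow(Add(-11, B), -1), Add(-28, B)) (Function('b')(B) = Mul(Add(B, -28), Pow(Add(B, -11), -1)) = Mul(Add(-28, B), Pow(Add(-11, B), -1)) = Mul(Pow(Add(-11, B), -1), Add(-28, B)))
Add(Mul(Function('b')(34), 1126), Function('g')(15)) = Add(Mul(Mul(Pow(Add(-11, 34), -1), Add(-28, 34)), 1126), -24) = Add(Mul(Mul(Pow(23, -1), 6), 1126), -24) = Add(Mul(Mul(Rational(1, 23), 6), 1126), -24) = Add(Mul(Rational(6, 23), 1126), -24) = Add(Rational(6756, 23), -24) = Rational(6204, 23)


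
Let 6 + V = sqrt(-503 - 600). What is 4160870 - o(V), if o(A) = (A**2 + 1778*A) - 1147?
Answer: 4173752 - 1766*I*sqrt(1103) ≈ 4.1738e+6 - 58651.0*I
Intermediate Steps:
V = -6 + I*sqrt(1103) (V = -6 + sqrt(-503 - 600) = -6 + sqrt(-1103) = -6 + I*sqrt(1103) ≈ -6.0 + 33.211*I)
o(A) = -1147 + A**2 + 1778*A
4160870 - o(V) = 4160870 - (-1147 + (-6 + I*sqrt(1103))**2 + 1778*(-6 + I*sqrt(1103))) = 4160870 - (-1147 + (-6 + I*sqrt(1103))**2 + (-10668 + 1778*I*sqrt(1103))) = 4160870 - (-11815 + (-6 + I*sqrt(1103))**2 + 1778*I*sqrt(1103)) = 4160870 + (11815 - (-6 + I*sqrt(1103))**2 - 1778*I*sqrt(1103)) = 4172685 - (-6 + I*sqrt(1103))**2 - 1778*I*sqrt(1103)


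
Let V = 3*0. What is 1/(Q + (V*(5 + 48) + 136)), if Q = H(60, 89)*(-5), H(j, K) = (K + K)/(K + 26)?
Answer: 23/2950 ≈ 0.0077966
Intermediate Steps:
V = 0
H(j, K) = 2*K/(26 + K) (H(j, K) = (2*K)/(26 + K) = 2*K/(26 + K))
Q = -178/23 (Q = (2*89/(26 + 89))*(-5) = (2*89/115)*(-5) = (2*89*(1/115))*(-5) = (178/115)*(-5) = -178/23 ≈ -7.7391)
1/(Q + (V*(5 + 48) + 136)) = 1/(-178/23 + (0*(5 + 48) + 136)) = 1/(-178/23 + (0*53 + 136)) = 1/(-178/23 + (0 + 136)) = 1/(-178/23 + 136) = 1/(2950/23) = 23/2950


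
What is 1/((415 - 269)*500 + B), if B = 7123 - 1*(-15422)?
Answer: 1/95545 ≈ 1.0466e-5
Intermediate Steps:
B = 22545 (B = 7123 + 15422 = 22545)
1/((415 - 269)*500 + B) = 1/((415 - 269)*500 + 22545) = 1/(146*500 + 22545) = 1/(73000 + 22545) = 1/95545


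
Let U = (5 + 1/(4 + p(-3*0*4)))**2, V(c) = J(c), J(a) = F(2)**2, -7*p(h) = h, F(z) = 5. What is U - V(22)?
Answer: 41/16 ≈ 2.5625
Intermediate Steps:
p(h) = -h/7
J(a) = 25 (J(a) = 5**2 = 25)
V(c) = 25
U = 441/16 (U = (5 + 1/(4 - (-3*0)*4/7))**2 = (5 + 1/(4 - 0*4))**2 = (5 + 1/(4 - 1/7*0))**2 = (5 + 1/(4 + 0))**2 = (5 + 1/4)**2 = (21/4)**2 = 441/16 ≈ 27.563)
U - V(22) = 441/16 - 1*25 = 441/16 - 25 = 41/16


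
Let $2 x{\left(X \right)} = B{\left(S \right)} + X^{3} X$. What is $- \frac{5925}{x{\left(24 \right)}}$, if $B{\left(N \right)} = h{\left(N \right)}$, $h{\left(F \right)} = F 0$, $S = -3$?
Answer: $- \frac{1975}{55296} \approx -0.035717$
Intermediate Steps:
$h{\left(F \right)} = 0$
$B{\left(N \right)} = 0$
$x{\left(X \right)} = \frac{X^{4}}{2}$ ($x{\left(X \right)} = \frac{0 + X^{3} X}{2} = \frac{0 + X^{4}}{2} = \frac{X^{4}}{2}$)
$- \frac{5925}{x{\left(24 \right)}} = - \frac{5925}{\frac{1}{2} \cdot 24^{4}} = - \frac{5925}{\frac{1}{2} \cdot 331776} = - \frac{5925}{165888} = \left(-5925\right) \frac{1}{165888} = - \frac{1975}{55296}$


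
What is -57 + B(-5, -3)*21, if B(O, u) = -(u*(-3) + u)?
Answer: -183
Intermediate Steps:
B(O, u) = 2*u (B(O, u) = -(-3*u + u) = -(-2)*u = 2*u)
-57 + B(-5, -3)*21 = -57 + (2*(-3))*21 = -57 - 6*21 = -57 - 126 = -183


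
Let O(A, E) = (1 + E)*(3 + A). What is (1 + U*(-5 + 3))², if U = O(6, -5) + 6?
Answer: 3721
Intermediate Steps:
U = -30 (U = (3 + 6 + 3*(-5) + 6*(-5)) + 6 = (3 + 6 - 15 - 30) + 6 = -36 + 6 = -30)
(1 + U*(-5 + 3))² = (1 - 30*(-5 + 3))² = (1 - 30*(-2))² = (1 + 60)² = 61² = 3721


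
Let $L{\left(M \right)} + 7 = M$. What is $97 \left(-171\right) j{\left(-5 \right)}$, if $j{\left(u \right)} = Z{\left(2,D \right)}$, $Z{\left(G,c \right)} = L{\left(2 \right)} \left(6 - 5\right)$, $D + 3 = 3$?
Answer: $82935$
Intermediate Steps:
$D = 0$ ($D = -3 + 3 = 0$)
$L{\left(M \right)} = -7 + M$
$Z{\left(G,c \right)} = -5$ ($Z{\left(G,c \right)} = \left(-7 + 2\right) \left(6 - 5\right) = \left(-5\right) 1 = -5$)
$j{\left(u \right)} = -5$
$97 \left(-171\right) j{\left(-5 \right)} = 97 \left(-171\right) \left(-5\right) = \left(-16587\right) \left(-5\right) = 82935$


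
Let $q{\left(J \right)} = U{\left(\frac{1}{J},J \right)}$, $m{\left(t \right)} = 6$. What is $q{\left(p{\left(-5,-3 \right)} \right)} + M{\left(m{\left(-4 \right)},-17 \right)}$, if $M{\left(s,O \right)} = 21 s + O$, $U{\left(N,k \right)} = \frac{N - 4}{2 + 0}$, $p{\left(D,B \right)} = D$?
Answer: $\frac{1069}{10} \approx 106.9$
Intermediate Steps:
$U{\left(N,k \right)} = -2 + \frac{N}{2}$ ($U{\left(N,k \right)} = \frac{-4 + N}{2} = \left(-4 + N\right) \frac{1}{2} = -2 + \frac{N}{2}$)
$M{\left(s,O \right)} = O + 21 s$
$q{\left(J \right)} = -2 + \frac{1}{2 J}$
$q{\left(p{\left(-5,-3 \right)} \right)} + M{\left(m{\left(-4 \right)},-17 \right)} = \left(-2 + \frac{1}{2 \left(-5\right)}\right) + \left(-17 + 21 \cdot 6\right) = \left(-2 + \frac{1}{2} \left(- \frac{1}{5}\right)\right) + \left(-17 + 126\right) = \left(-2 - \frac{1}{10}\right) + 109 = - \frac{21}{10} + 109 = \frac{1069}{10}$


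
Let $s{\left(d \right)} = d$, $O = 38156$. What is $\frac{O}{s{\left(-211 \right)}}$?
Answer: $- \frac{38156}{211} \approx -180.83$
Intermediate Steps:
$\frac{O}{s{\left(-211 \right)}} = \frac{38156}{-211} = 38156 \left(- \frac{1}{211}\right) = - \frac{38156}{211}$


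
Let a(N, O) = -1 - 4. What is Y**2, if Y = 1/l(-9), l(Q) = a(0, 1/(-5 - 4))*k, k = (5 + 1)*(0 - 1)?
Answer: 1/900 ≈ 0.0011111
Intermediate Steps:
a(N, O) = -5
k = -6 (k = 6*(-1) = -6)
l(Q) = 30 (l(Q) = -5*(-6) = 30)
Y = 1/30 ≈ 0.033333
Y**2 = (1/30)**2 = 1/900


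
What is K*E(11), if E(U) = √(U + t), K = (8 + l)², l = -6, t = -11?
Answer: 0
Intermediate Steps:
K = 4 (K = (8 - 6)² = 2² = 4)
E(U) = √(-11 + U) (E(U) = √(U - 11) = √(-11 + U))
K*E(11) = 4*√(-11 + 11) = 4*√0 = 4*0 = 0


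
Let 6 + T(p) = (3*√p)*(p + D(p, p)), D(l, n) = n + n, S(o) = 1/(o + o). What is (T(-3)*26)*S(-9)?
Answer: 26/3 + 39*I*√3 ≈ 8.6667 + 67.55*I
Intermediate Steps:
S(o) = 1/(2*o)
D(l, n) = 2*n
T(p) = -6 + 9*p^(3/2) (T(p) = -6 + (3*√p)*(p + 2*p) = -6 + (3*√p)*(3*p) = -6 + 9*p^(3/2))
(T(-3)*26)*S(-9) = ((-6 + 9*(-3)^(3/2))*26)*((½)/(-9)) = ((-6 + 9*(-3*I*√3))*26)*((½)*(-⅑)) = ((-6 - 27*I*√3)*26)*(-1/18) = (-156 - 702*I*√3)*(-1/18) = 26/3 + 39*I*√3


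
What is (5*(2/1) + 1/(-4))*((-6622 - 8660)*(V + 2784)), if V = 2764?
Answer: -826649226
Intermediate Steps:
(5*(2/1) + 1/(-4))*((-6622 - 8660)*(V + 2784)) = (5*(2/1) + 1/(-4))*((-6622 - 8660)*(2764 + 2784)) = (5*(2*1) - ¼)*(-15282*5548) = (5*2 - ¼)*(-84784536) = (10 - ¼)*(-84784536) = (39/4)*(-84784536) = -826649226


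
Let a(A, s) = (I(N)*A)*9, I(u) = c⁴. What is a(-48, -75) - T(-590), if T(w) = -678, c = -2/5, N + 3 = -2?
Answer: 416838/625 ≈ 666.94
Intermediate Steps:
N = -5 (N = -3 - 2 = -5)
c = -⅖ (c = -2*⅕ = -⅖ ≈ -0.40000)
I(u) = 16/625 (I(u) = (-⅖)⁴ = 16/625)
a(A, s) = 144*A/625 (a(A, s) = (16*A/625)*9 = 144*A/625)
a(-48, -75) - T(-590) = (144/625)*(-48) - 1*(-678) = -6912/625 + 678 = 416838/625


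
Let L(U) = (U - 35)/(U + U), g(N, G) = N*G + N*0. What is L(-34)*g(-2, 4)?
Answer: -138/17 ≈ -8.1176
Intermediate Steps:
g(N, G) = G*N (g(N, G) = G*N + 0 = G*N)
L(U) = (-35 + U)/(2*U) (L(U) = (-35 + U)/((2*U)) = (-35 + U)*(1/(2*U)) = (-35 + U)/(2*U))
L(-34)*g(-2, 4) = ((1/2)*(-35 - 34)/(-34))*(4*(-2)) = ((1/2)*(-1/34)*(-69))*(-8) = (69/68)*(-8) = -138/17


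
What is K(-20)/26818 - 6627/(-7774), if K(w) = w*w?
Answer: 3931141/4532242 ≈ 0.86737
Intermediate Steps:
K(w) = w²
K(-20)/26818 - 6627/(-7774) = (-20)²/26818 - 6627/(-7774) = 400*(1/26818) - 6627*(-1/7774) = 200/13409 + 6627/7774 = 3931141/4532242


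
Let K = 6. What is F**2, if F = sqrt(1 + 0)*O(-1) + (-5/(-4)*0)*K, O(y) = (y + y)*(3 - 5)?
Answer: 16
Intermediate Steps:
O(y) = -4*y (O(y) = (2*y)*(-2) = -4*y)
F = 4 (F = sqrt(1 + 0)*(-4*(-1)) + (-5/(-4)*0)*6 = sqrt(1)*4 + (-5*(-1/4)*0)*6 = 1*4 + ((5/4)*0)*6 = 4 + 0*6 = 4 + 0 = 4)
F**2 = 4**2 = 16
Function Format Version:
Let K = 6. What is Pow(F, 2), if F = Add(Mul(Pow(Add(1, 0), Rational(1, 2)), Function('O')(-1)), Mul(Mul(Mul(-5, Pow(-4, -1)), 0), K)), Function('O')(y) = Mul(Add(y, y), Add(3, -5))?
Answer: 16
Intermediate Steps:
Function('O')(y) = Mul(-4, y) (Function('O')(y) = Mul(Mul(2, y), -2) = Mul(-4, y))
F = 4 (F = Add(Mul(Pow(Add(1, 0), Rational(1, 2)), Mul(-4, -1)), Mul(Mul(Mul(-5, Pow(-4, -1)), 0), 6)) = Add(Mul(Pow(1, Rational(1, 2)), 4), Mul(Mul(Mul(-5, Rational(-1, 4)), 0), 6)) = Add(Mul(1, 4), Mul(Mul(Rational(5, 4), 0), 6)) = Add(4, Mul(0, 6)) = Add(4, 0) = 4)
Pow(F, 2) = Pow(4, 2) = 16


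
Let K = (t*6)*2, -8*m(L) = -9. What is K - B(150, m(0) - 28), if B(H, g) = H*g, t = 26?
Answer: 17373/4 ≈ 4343.3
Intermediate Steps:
m(L) = 9/8 (m(L) = -⅛*(-9) = 9/8)
K = 312 (K = (26*6)*2 = 156*2 = 312)
K - B(150, m(0) - 28) = 312 - 150*(9/8 - 28) = 312 - 150*(-215)/8 = 312 - 1*(-16125/4) = 312 + 16125/4 = 17373/4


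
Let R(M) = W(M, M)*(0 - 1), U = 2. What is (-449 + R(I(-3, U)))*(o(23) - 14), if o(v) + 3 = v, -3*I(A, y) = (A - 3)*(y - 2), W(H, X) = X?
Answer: -2694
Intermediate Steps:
I(A, y) = -(-3 + A)*(-2 + y)/3 (I(A, y) = -(A - 3)*(y - 2)/3 = -(-3 + A)*(-2 + y)/3)
o(v) = -3 + v
R(M) = -M (R(M) = M*(0 - 1) = M*(-1) = -M)
(-449 + R(I(-3, U)))*(o(23) - 14) = (-449 - (-2 + 2 + (⅔)*(-3) - ⅓*(-3)*2))*((-3 + 23) - 14) = (-449 - (-2 + 2 - 2 + 2))*(20 - 14) = (-449 - 1*0)*6 = (-449 + 0)*6 = -449*6 = -2694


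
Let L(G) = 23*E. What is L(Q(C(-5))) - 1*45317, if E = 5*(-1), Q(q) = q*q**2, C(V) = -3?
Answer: -45432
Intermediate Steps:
Q(q) = q**3
E = -5
L(G) = -115 (L(G) = 23*(-5) = -115)
L(Q(C(-5))) - 1*45317 = -115 - 1*45317 = -115 - 45317 = -45432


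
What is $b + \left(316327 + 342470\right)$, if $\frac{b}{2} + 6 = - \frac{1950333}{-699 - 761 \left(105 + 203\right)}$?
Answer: $\frac{154875689961}{235087} \approx 6.588 \cdot 10^{5}$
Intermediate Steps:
$b = \frac{1079622}{235087}$ ($b = -12 + 2 \left(- \frac{1950333}{-699 - 761 \left(105 + 203\right)}\right) = -12 + 2 \left(- \frac{1950333}{-699 - 234388}\right) = -12 + 2 \left(- \frac{1950333}{-235087}\right) = -12 + 2 \left(\left(-1950333\right) \left(- \frac{1}{235087}\right)\right) = -12 + 2 \cdot \frac{1950333}{235087} = -12 + \frac{3900666}{235087} = \frac{1079622}{235087} \approx 4.5924$)
$b + \left(316327 + 342470\right) = \frac{1079622}{235087} + \left(316327 + 342470\right) = \frac{1079622}{235087} + 658797 = \frac{154875689961}{235087}$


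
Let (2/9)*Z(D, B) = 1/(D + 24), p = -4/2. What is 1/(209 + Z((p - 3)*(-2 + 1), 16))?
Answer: 58/12131 ≈ 0.0047811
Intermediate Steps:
p = -2 (p = -4*1/2 = -2)
Z(D, B) = 9/(2*(24 + D)) (Z(D, B) = 9/(2*(D + 24)) = 9/(2*(24 + D)))
1/(209 + Z((p - 3)*(-2 + 1), 16)) = 1/(209 + 9/(2*(24 + (-2 - 3)*(-2 + 1)))) = 1/(209 + 9/(2*(24 - 5*(-1)))) = 1/(209 + 9/(2*(24 + 5))) = 1/(209 + (9/2)/29) = 1/(209 + (9/2)*(1/29)) = 1/(209 + 9/58) = 1/(12131/58) = 58/12131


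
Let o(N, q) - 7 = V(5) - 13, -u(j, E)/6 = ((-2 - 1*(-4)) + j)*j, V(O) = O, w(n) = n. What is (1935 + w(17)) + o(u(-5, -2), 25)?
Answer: 1951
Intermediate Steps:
u(j, E) = -6*j*(2 + j) (u(j, E) = -6*((-2 - 1*(-4)) + j)*j = -6*((-2 + 4) + j)*j = -6*(2 + j)*j = -6*j*(2 + j))
o(N, q) = -1 (o(N, q) = 7 + (5 - 13) = 7 - 8 = -1)
(1935 + w(17)) + o(u(-5, -2), 25) = (1935 + 17) - 1 = 1952 - 1 = 1951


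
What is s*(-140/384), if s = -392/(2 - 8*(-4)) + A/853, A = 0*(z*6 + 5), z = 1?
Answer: 1715/408 ≈ 4.2034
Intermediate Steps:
A = 0 (A = 0*(1*6 + 5) = 0*(6 + 5) = 0*11 = 0)
s = -196/17 (s = -392/(2 - 8*(-4)) + 0/853 = -392/(2 + 32) + 0*(1/853) = -392/34 + 0 = -392*1/34 + 0 = -196/17 + 0 = -196/17 ≈ -11.529)
s*(-140/384) = -(-27440)/(17*384) = -196/17*(-35/96) = 1715/408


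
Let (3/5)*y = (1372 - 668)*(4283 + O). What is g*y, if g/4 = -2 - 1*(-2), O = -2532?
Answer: 0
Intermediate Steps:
g = 0 (g = 4*(-2 - 1*(-2)) = 4*(-2 + 2) = 4*0 = 0)
y = 6163520/3 (y = 5*((1372 - 668)*(4283 - 2532))/3 = 5*(704*1751)/3 = (5/3)*1232704 = 6163520/3 ≈ 2.0545e+6)
g*y = 0*(6163520/3) = 0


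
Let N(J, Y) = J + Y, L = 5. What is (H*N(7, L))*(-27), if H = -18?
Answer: 5832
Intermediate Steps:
(H*N(7, L))*(-27) = -18*(7 + 5)*(-27) = -18*12*(-27) = -216*(-27) = 5832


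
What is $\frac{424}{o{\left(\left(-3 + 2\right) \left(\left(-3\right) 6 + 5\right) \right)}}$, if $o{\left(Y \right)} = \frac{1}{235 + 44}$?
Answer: $118296$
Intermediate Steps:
$o{\left(Y \right)} = \frac{1}{279}$
$\frac{424}{o{\left(\left(-3 + 2\right) \left(\left(-3\right) 6 + 5\right) \right)}} = 424 \frac{1}{\frac{1}{279}} = 424 \cdot 279 = 118296$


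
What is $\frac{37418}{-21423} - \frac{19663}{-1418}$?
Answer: $\frac{368181725}{30377814} \approx 12.12$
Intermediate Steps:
$\frac{37418}{-21423} - \frac{19663}{-1418} = 37418 \left(- \frac{1}{21423}\right) - - \frac{19663}{1418} = - \frac{37418}{21423} + \frac{19663}{1418} = \frac{368181725}{30377814}$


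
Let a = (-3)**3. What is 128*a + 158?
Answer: -3298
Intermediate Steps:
a = -27
128*a + 158 = 128*(-27) + 158 = -3456 + 158 = -3298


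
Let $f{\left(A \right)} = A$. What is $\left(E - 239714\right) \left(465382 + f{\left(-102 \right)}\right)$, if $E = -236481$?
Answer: $-221564009600$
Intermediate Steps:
$\left(E - 239714\right) \left(465382 + f{\left(-102 \right)}\right) = \left(-236481 - 239714\right) \left(465382 - 102\right) = \left(-476195\right) 465280 = -221564009600$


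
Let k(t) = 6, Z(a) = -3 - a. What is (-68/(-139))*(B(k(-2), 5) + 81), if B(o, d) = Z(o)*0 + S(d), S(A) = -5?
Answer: 5168/139 ≈ 37.180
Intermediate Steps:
B(o, d) = -5 (B(o, d) = (-3 - o)*0 - 5 = 0 - 5 = -5)
(-68/(-139))*(B(k(-2), 5) + 81) = (-68/(-139))*(-5 + 81) = -68*(-1/139)*76 = (68/139)*76 = 5168/139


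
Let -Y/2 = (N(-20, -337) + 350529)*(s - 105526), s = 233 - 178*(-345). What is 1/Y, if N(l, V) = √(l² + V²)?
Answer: 350529/10783849307721952 - √113969/10783849307721952 ≈ 3.2474e-11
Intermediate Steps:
s = 61643 (s = 233 + 61410 = 61643)
N(l, V) = √(V² + l²)
Y = 30764528214 + 87766*√113969 (Y = -2*(√((-337)² + (-20)²) + 350529)*(61643 - 105526) = -2*(√(113569 + 400) + 350529)*(-43883) = -2*(√113969 + 350529)*(-43883) = -2*(350529 + √113969)*(-43883) = -2*(-15382264107 - 43883*√113969) = 30764528214 + 87766*√113969 ≈ 3.0794e+10)
1/Y = 1/(30764528214 + 87766*√113969)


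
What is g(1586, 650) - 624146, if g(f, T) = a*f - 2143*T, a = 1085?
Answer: -296286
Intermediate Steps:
g(f, T) = -2143*T + 1085*f (g(f, T) = 1085*f - 2143*T = -2143*T + 1085*f)
g(1586, 650) - 624146 = (-2143*650 + 1085*1586) - 624146 = (-1392950 + 1720810) - 624146 = 327860 - 624146 = -296286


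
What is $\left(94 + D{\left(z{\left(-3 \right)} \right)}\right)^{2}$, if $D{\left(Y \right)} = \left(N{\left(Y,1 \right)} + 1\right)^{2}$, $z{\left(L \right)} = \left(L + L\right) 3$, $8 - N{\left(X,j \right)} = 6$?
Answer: $10609$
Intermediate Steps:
$N{\left(X,j \right)} = 2$ ($N{\left(X,j \right)} = 8 - 6 = 2$)
$z{\left(L \right)} = 6 L$ ($z{\left(L \right)} = 2 L 3 = 6 L$)
$D{\left(Y \right)} = 9$ ($D{\left(Y \right)} = \left(2 + 1\right)^{2} = 3^{2} = 9$)
$\left(94 + D{\left(z{\left(-3 \right)} \right)}\right)^{2} = \left(94 + 9\right)^{2} = 103^{2} = 10609$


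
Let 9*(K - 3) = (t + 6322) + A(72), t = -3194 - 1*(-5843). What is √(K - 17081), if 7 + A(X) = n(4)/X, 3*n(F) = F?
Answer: I*√46895106/54 ≈ 126.81*I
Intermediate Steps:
t = 2649 (t = -3194 + 5843 = 2649)
n(F) = F/3
A(X) = -7 + 4/(3*X) (A(X) = -7 + ((⅓)*4)/X = -7 + 4/(3*X))
K = 485515/486 (K = 3 + ((2649 + 6322) + (-7 + (4/3)/72))/9 = 3 + (8971 + (-7 + (4/3)*(1/72)))/9 = 3 + (8971 + (-7 + 1/54))/9 = 3 + (8971 - 377/54)/9 = 3 + (⅑)*(484057/54) = 3 + 484057/486 = 485515/486 ≈ 999.00)
√(K - 17081) = √(485515/486 - 17081) = √(-7815851/486) = I*√46895106/54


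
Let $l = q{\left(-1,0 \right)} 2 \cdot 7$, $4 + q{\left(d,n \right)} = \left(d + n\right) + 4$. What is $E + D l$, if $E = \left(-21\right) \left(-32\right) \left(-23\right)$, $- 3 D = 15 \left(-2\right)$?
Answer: $-15596$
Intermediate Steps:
$q{\left(d,n \right)} = d + n$ ($q{\left(d,n \right)} = -4 + \left(\left(d + n\right) + 4\right) = -4 + \left(4 + d + n\right) = d + n$)
$D = 10$ ($D = - \frac{15 \left(-2\right)}{3} = \left(- \frac{1}{3}\right) \left(-30\right) = 10$)
$l = -14$ ($l = \left(-1 + 0\right) 2 \cdot 7 = \left(-1\right) 2 \cdot 7 = \left(-2\right) 7 = -14$)
$E = -15456$ ($E = 672 \left(-23\right) = -15456$)
$E + D l = -15456 + 10 \left(-14\right) = -15456 - 140 = -15596$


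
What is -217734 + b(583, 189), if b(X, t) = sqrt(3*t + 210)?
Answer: -217734 + sqrt(777) ≈ -2.1771e+5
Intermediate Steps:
b(X, t) = sqrt(210 + 3*t)
-217734 + b(583, 189) = -217734 + sqrt(210 + 3*189) = -217734 + sqrt(210 + 567) = -217734 + sqrt(777)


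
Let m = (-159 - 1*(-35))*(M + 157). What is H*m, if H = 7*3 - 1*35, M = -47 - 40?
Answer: 121520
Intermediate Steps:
M = -87
H = -14 (H = 21 - 35 = -14)
m = -8680 (m = (-159 - 1*(-35))*(-87 + 157) = (-159 + 35)*70 = -124*70 = -8680)
H*m = -14*(-8680) = 121520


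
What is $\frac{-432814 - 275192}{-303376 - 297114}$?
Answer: $\frac{354003}{300245} \approx 1.179$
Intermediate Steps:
$\frac{-432814 - 275192}{-303376 - 297114} = - \frac{708006}{-600490} = \left(-708006\right) \left(- \frac{1}{600490}\right) = \frac{354003}{300245}$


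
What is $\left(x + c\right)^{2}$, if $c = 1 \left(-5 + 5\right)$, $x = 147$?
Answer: $21609$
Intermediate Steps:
$c = 0$ ($c = 1 \cdot 0 = 0$)
$\left(x + c\right)^{2} = \left(147 + 0\right)^{2} = 147^{2} = 21609$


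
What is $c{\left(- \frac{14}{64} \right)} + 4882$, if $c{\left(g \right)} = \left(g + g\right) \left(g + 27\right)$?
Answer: $\frac{2493585}{512} \approx 4870.3$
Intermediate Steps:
$c{\left(g \right)} = 2 g \left(27 + g\right)$
$c{\left(- \frac{14}{64} \right)} + 4882 = 2 \left(- \frac{14}{64}\right) \left(27 - \frac{14}{64}\right) + 4882 = 2 \left(\left(-14\right) \frac{1}{64}\right) \left(27 - \frac{7}{32}\right) + 4882 = 2 \left(- \frac{7}{32}\right) \left(27 - \frac{7}{32}\right) + 4882 = 2 \left(- \frac{7}{32}\right) \frac{857}{32} + 4882 = - \frac{5999}{512} + 4882 = \frac{2493585}{512}$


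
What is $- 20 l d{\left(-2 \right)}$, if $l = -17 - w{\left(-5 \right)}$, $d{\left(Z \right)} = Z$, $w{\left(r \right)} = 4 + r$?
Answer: $-640$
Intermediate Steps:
$l = -16$ ($l = -17 - \left(4 - 5\right) = -17 - -1 = -17 + 1 = -16$)
$- 20 l d{\left(-2 \right)} = \left(-20\right) \left(-16\right) \left(-2\right) = 320 \left(-2\right) = -640$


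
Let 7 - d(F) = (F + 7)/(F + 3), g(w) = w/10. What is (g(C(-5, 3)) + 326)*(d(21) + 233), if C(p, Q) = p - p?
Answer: 233579/3 ≈ 77860.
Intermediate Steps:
C(p, Q) = 0
g(w) = w/10
d(F) = 7 - (7 + F)/(3 + F) (d(F) = 7 - (F + 7)/(F + 3) = 7 - (7 + F)/(3 + F))
(g(C(-5, 3)) + 326)*(d(21) + 233) = ((⅒)*0 + 326)*(2*(7 + 3*21)/(3 + 21) + 233) = (0 + 326)*(2*(7 + 63)/24 + 233) = 326*(2*(1/24)*70 + 233) = 326*(35/6 + 233) = 326*(1433/6) = 233579/3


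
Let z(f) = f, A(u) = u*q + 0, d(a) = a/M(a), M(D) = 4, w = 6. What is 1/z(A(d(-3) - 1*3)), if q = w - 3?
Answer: -4/45 ≈ -0.088889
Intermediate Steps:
d(a) = a/4
q = 3 (q = 6 - 3 = 3)
A(u) = 3*u (A(u) = u*3 + 0 = 3*u + 0 = 3*u)
1/z(A(d(-3) - 1*3)) = 1/(3*((¼)*(-3) - 1*3)) = 1/(3*(-¾ - 3)) = 1/(3*(-15/4)) = 1/(-45/4) = -4/45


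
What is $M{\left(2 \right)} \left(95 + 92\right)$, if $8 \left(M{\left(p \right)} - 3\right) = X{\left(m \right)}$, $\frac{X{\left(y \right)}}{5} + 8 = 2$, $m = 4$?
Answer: $- \frac{561}{4} \approx -140.25$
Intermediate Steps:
$X{\left(y \right)} = -30$ ($X{\left(y \right)} = -40 + 5 \cdot 2 = -40 + 10 = -30$)
$M{\left(p \right)} = - \frac{3}{4}$ ($M{\left(p \right)} = 3 + \frac{1}{8} \left(-30\right) = 3 - \frac{15}{4} = - \frac{3}{4}$)
$M{\left(2 \right)} \left(95 + 92\right) = - \frac{3 \left(95 + 92\right)}{4} = \left(- \frac{3}{4}\right) 187 = - \frac{561}{4}$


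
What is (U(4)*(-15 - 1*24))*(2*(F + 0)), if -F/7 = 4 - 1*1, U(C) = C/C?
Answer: 1638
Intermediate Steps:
U(C) = 1
F = -21 (F = -7*(4 - 1*1) = -7*(4 - 1) = -7*3 = -21)
(U(4)*(-15 - 1*24))*(2*(F + 0)) = (1*(-15 - 1*24))*(2*(-21 + 0)) = (1*(-15 - 24))*(2*(-21)) = (1*(-39))*(-42) = -39*(-42) = 1638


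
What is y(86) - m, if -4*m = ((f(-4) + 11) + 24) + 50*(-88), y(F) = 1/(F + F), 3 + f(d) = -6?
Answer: -188081/172 ≈ -1093.5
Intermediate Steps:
f(d) = -9 (f(d) = -3 - 6 = -9)
y(F) = 1/(2*F)
m = 2187/2 (m = -(((-9 + 11) + 24) + 50*(-88))/4 = -((2 + 24) - 4400)/4 = -(26 - 4400)/4 = -1/4*(-4374) = 2187/2 ≈ 1093.5)
y(86) - m = (1/2)/86 - 1*2187/2 = (1/2)*(1/86) - 2187/2 = 1/172 - 2187/2 = -188081/172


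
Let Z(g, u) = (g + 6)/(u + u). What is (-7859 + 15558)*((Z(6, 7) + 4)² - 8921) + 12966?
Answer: -3355920793/49 ≈ -6.8488e+7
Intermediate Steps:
Z(g, u) = (6 + g)/(2*u) (Z(g, u) = (6 + g)/((2*u)) = (6 + g)*(1/(2*u)) = (6 + g)/(2*u))
(-7859 + 15558)*((Z(6, 7) + 4)² - 8921) + 12966 = (-7859 + 15558)*(((½)*(6 + 6)/7 + 4)² - 8921) + 12966 = 7699*(((½)*(⅐)*12 + 4)² - 8921) + 12966 = 7699*((6/7 + 4)² - 8921) + 12966 = 7699*((34/7)² - 8921) + 12966 = 7699*(1156/49 - 8921) + 12966 = 7699*(-435973/49) + 12966 = -3356556127/49 + 12966 = -3355920793/49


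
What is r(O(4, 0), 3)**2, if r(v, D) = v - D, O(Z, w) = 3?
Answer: 0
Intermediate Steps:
r(O(4, 0), 3)**2 = (3 - 1*3)**2 = (3 - 3)**2 = 0**2 = 0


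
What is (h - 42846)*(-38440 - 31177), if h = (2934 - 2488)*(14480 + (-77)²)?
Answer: -630699945456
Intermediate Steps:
h = 9102414 (h = 446*(14480 + 5929) = 446*20409 = 9102414)
(h - 42846)*(-38440 - 31177) = (9102414 - 42846)*(-38440 - 31177) = 9059568*(-69617) = -630699945456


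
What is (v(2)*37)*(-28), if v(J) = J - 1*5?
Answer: 3108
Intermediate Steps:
v(J) = -5 + J (v(J) = J - 5 = -5 + J)
(v(2)*37)*(-28) = ((-5 + 2)*37)*(-28) = -3*37*(-28) = -111*(-28) = 3108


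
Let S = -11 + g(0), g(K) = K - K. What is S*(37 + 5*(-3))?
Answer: -242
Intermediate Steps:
g(K) = 0
S = -11 (S = -11 + 0 = -11)
S*(37 + 5*(-3)) = -11*(37 + 5*(-3)) = -11*(37 - 15) = -11*22 = -242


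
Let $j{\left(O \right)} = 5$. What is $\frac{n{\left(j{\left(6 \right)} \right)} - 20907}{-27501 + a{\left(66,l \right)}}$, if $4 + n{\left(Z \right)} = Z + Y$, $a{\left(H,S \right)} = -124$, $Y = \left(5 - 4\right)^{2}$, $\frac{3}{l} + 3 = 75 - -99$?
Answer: $\frac{4181}{5525} \approx 0.75674$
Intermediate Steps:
$l = \frac{1}{57}$ ($l = \frac{3}{-3 + \left(75 - -99\right)} = \frac{3}{-3 + \left(75 + 99\right)} = \frac{3}{-3 + 174} = \frac{3}{171} = 3 \cdot \frac{1}{171} = \frac{1}{57} \approx 0.017544$)
$Y = 1$ ($Y = 1^{2} = 1$)
$n{\left(Z \right)} = -3 + Z$ ($n{\left(Z \right)} = -4 + \left(Z + 1\right) = -4 + \left(1 + Z\right) = -3 + Z$)
$\frac{n{\left(j{\left(6 \right)} \right)} - 20907}{-27501 + a{\left(66,l \right)}} = \frac{\left(-3 + 5\right) - 20907}{-27501 - 124} = \frac{2 - 20907}{-27625} = \left(-20905\right) \left(- \frac{1}{27625}\right) = \frac{4181}{5525}$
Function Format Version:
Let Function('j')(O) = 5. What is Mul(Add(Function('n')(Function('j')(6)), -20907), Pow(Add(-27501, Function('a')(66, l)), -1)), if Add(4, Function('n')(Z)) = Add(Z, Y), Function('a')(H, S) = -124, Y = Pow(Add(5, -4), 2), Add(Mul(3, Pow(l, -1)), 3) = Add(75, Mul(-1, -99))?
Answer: Rational(4181, 5525) ≈ 0.75674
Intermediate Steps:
l = Rational(1, 57) (l = Mul(3, Pow(Add(-3, Add(75, Mul(-1, -99))), -1)) = Mul(3, Pow(Add(-3, Add(75, 99)), -1)) = Mul(3, Pow(Add(-3, 174), -1)) = Mul(3, Pow(171, -1)) = Mul(3, Rational(1, 171)) = Rational(1, 57) ≈ 0.017544)
Y = 1 (Y = Pow(1, 2) = 1)
Function('n')(Z) = Add(-3, Z) (Function('n')(Z) = Add(-4, Add(Z, 1)) = Add(-4, Add(1, Z)) = Add(-3, Z))
Mul(Add(Function('n')(Function('j')(6)), -20907), Pow(Add(-27501, Function('a')(66, l)), -1)) = Mul(Add(Add(-3, 5), -20907), Pow(Add(-27501, -124), -1)) = Mul(Add(2, -20907), Pow(-27625, -1)) = Mul(-20905, Rational(-1, 27625)) = Rational(4181, 5525)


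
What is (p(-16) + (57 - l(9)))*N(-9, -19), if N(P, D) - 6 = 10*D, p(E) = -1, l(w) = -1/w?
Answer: -92920/9 ≈ -10324.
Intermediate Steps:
N(P, D) = 6 + 10*D
(p(-16) + (57 - l(9)))*N(-9, -19) = (-1 + (57 - (-1)/9))*(6 + 10*(-19)) = (-1 + (57 - (-1)/9))*(6 - 190) = (-1 + (57 - 1*(-1/9)))*(-184) = (-1 + (57 + 1/9))*(-184) = (-1 + 514/9)*(-184) = (505/9)*(-184) = -92920/9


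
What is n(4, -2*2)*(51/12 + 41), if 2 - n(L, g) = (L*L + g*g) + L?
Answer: -3077/2 ≈ -1538.5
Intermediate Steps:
n(L, g) = 2 - L - L² - g² (n(L, g) = 2 - ((L*L + g*g) + L) = 2 - ((L² + g²) + L) = 2 - (L + L² + g²) = 2 + (-L - L² - g²) = 2 - L - L² - g²)
n(4, -2*2)*(51/12 + 41) = (2 - 1*4 - 1*4² - (-2*2)²)*(51/12 + 41) = (2 - 4 - 1*16 - 1*(-4)²)*(51*(1/12) + 41) = (2 - 4 - 16 - 1*16)*(17/4 + 41) = (2 - 4 - 16 - 16)*(181/4) = -34*181/4 = -3077/2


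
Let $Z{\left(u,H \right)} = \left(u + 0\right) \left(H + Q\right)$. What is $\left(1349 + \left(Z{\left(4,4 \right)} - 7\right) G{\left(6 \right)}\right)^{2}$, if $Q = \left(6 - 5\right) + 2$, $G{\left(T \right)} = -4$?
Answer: $1600225$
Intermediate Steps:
$Q = 3$ ($Q = 1 + 2 = 3$)
$Z{\left(u,H \right)} = u \left(3 + H\right)$ ($Z{\left(u,H \right)} = \left(u + 0\right) \left(H + 3\right) = u \left(3 + H\right)$)
$\left(1349 + \left(Z{\left(4,4 \right)} - 7\right) G{\left(6 \right)}\right)^{2} = \left(1349 + \left(4 \left(3 + 4\right) - 7\right) \left(-4\right)\right)^{2} = \left(1349 + \left(4 \cdot 7 - 7\right) \left(-4\right)\right)^{2} = \left(1349 + \left(28 - 7\right) \left(-4\right)\right)^{2} = \left(1349 + 21 \left(-4\right)\right)^{2} = \left(1349 - 84\right)^{2} = 1265^{2} = 1600225$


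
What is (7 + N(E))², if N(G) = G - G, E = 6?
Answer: 49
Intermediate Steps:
N(G) = 0
(7 + N(E))² = (7 + 0)² = 7² = 49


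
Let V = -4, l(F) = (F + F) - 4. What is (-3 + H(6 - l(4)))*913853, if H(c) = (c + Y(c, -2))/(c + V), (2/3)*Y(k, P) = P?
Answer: -4569265/2 ≈ -2.2846e+6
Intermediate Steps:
Y(k, P) = 3*P/2
l(F) = -4 + 2*F (l(F) = 2*F - 4 = -4 + 2*F)
H(c) = (-3 + c)/(-4 + c) (H(c) = (c + (3/2)*(-2))/(c - 4) = (c - 3)/(-4 + c) = (-3 + c)/(-4 + c))
(-3 + H(6 - l(4)))*913853 = (-3 + (-3 + (6 - (-4 + 2*4)))/(-4 + (6 - (-4 + 2*4))))*913853 = (-3 + (-3 + (6 - (-4 + 8)))/(-4 + (6 - (-4 + 8))))*913853 = (-3 + (-3 + (6 - 1*4))/(-4 + (6 - 1*4)))*913853 = (-3 + (-3 + (6 - 4))/(-4 + (6 - 4)))*913853 = (-3 + (-3 + 2)/(-4 + 2))*913853 = (-3 - 1/(-2))*913853 = (-3 - 1/2*(-1))*913853 = (-3 + 1/2)*913853 = -5/2*913853 = -4569265/2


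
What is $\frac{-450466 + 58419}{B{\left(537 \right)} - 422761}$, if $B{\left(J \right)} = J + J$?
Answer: $\frac{392047}{421687} \approx 0.92971$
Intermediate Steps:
$B{\left(J \right)} = 2 J$
$\frac{-450466 + 58419}{B{\left(537 \right)} - 422761} = \frac{-450466 + 58419}{2 \cdot 537 - 422761} = - \frac{392047}{1074 - 422761} = - \frac{392047}{-421687} = \left(-392047\right) \left(- \frac{1}{421687}\right) = \frac{392047}{421687}$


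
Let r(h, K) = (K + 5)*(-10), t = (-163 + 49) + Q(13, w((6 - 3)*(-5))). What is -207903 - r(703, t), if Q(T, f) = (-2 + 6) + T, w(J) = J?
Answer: -208823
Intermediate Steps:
Q(T, f) = 4 + T
t = -97 (t = (-163 + 49) + (4 + 13) = -114 + 17 = -97)
r(h, K) = -50 - 10*K (r(h, K) = (5 + K)*(-10) = -50 - 10*K)
-207903 - r(703, t) = -207903 - (-50 - 10*(-97)) = -207903 - (-50 + 970) = -207903 - 1*920 = -207903 - 920 = -208823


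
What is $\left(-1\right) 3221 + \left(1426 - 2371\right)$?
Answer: $-4166$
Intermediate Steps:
$\left(-1\right) 3221 + \left(1426 - 2371\right) = -3221 + \left(1426 - 2371\right) = -3221 - 945 = -4166$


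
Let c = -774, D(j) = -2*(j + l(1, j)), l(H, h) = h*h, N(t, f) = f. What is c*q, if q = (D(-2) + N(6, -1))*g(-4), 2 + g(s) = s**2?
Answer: 54180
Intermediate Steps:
g(s) = -2 + s**2
l(H, h) = h**2
D(j) = -2*j - 2*j**2 (D(j) = -2*(j + j**2) = -2*j - 2*j**2)
q = -70 (q = (2*(-2)*(-1 - 1*(-2)) - 1)*(-2 + (-4)**2) = (2*(-2)*(-1 + 2) - 1)*(-2 + 16) = (2*(-2)*1 - 1)*14 = (-4 - 1)*14 = -5*14 = -70)
c*q = -774*(-70) = 54180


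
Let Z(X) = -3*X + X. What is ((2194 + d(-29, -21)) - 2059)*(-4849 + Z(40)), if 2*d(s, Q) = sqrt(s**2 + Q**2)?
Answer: -665415 - 4929*sqrt(1282)/2 ≈ -7.5366e+5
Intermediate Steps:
d(s, Q) = sqrt(Q**2 + s**2)/2 (d(s, Q) = sqrt(s**2 + Q**2)/2 = sqrt(Q**2 + s**2)/2)
Z(X) = -2*X
((2194 + d(-29, -21)) - 2059)*(-4849 + Z(40)) = ((2194 + sqrt((-21)**2 + (-29)**2)/2) - 2059)*(-4849 - 2*40) = ((2194 + sqrt(441 + 841)/2) - 2059)*(-4849 - 80) = ((2194 + sqrt(1282)/2) - 2059)*(-4929) = (135 + sqrt(1282)/2)*(-4929) = -665415 - 4929*sqrt(1282)/2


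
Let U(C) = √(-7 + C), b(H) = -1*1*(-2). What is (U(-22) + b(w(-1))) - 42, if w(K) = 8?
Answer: -40 + I*√29 ≈ -40.0 + 5.3852*I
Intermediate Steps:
b(H) = 2 (b(H) = -1*(-2) = 2)
(U(-22) + b(w(-1))) - 42 = (√(-7 - 22) + 2) - 42 = (√(-29) + 2) - 42 = (I*√29 + 2) - 42 = (2 + I*√29) - 42 = -40 + I*√29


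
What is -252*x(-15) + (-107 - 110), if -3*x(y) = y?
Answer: -1477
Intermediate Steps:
x(y) = -y/3
-252*x(-15) + (-107 - 110) = -(-84)*(-15) + (-107 - 110) = -252*5 - 217 = -1260 - 217 = -1477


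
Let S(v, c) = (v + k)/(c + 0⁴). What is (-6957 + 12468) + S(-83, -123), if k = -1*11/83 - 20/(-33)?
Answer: 1856865407/336897 ≈ 5511.7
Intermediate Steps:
k = 1297/2739 (k = -11*1/83 - 20*(-1/33) = -11/83 + 20/33 = 1297/2739 ≈ 0.47353)
S(v, c) = (1297/2739 + v)/c (S(v, c) = (v + 1297/2739)/(c + 0⁴) = (1297/2739 + v)/(c + 0) = (1297/2739 + v)/c)
(-6957 + 12468) + S(-83, -123) = (-6957 + 12468) + (1297/2739 - 83)/(-123) = 5511 - 1/123*(-226040/2739) = 5511 + 226040/336897 = 1856865407/336897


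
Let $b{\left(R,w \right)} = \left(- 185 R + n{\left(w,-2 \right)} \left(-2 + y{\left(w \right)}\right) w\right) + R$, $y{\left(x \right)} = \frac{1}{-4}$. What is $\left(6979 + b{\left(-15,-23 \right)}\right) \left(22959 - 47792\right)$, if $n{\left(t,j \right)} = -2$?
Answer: $- \frac{478556743}{2} \approx -2.3928 \cdot 10^{8}$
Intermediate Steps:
$y{\left(x \right)} = - \frac{1}{4}$
$b{\left(R,w \right)} = - 184 R + \frac{9 w}{2}$ ($b{\left(R,w \right)} = \left(- 185 R + - 2 \left(-2 - \frac{1}{4}\right) w\right) + R = \left(- 185 R + \left(-2\right) \left(- \frac{9}{4}\right) w\right) + R = \left(- 185 R + \frac{9 w}{2}\right) + R = - 184 R + \frac{9 w}{2}$)
$\left(6979 + b{\left(-15,-23 \right)}\right) \left(22959 - 47792\right) = \left(6979 + \left(\left(-184\right) \left(-15\right) + \frac{9}{2} \left(-23\right)\right)\right) \left(22959 - 47792\right) = \left(6979 + \left(2760 - \frac{207}{2}\right)\right) \left(-24833\right) = \left(6979 + \frac{5313}{2}\right) \left(-24833\right) = \frac{19271}{2} \left(-24833\right) = - \frac{478556743}{2}$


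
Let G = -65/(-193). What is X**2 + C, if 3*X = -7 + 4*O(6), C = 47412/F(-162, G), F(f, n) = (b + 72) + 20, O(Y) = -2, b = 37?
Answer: 16879/43 ≈ 392.53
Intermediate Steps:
G = 65/193 (G = -65*(-1/193) = 65/193 ≈ 0.33679)
F(f, n) = 129 (F(f, n) = (37 + 72) + 20 = 109 + 20 = 129)
C = 15804/43 (C = 47412/129 = 47412*(1/129) = 15804/43 ≈ 367.53)
X = -5 (X = (-7 + 4*(-2))/3 = (-7 - 8)/3 = (1/3)*(-15) = -5)
X**2 + C = (-5)**2 + 15804/43 = 25 + 15804/43 = 16879/43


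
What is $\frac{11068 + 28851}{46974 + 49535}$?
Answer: $\frac{39919}{96509} \approx 0.41363$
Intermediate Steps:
$\frac{11068 + 28851}{46974 + 49535} = \frac{39919}{96509}$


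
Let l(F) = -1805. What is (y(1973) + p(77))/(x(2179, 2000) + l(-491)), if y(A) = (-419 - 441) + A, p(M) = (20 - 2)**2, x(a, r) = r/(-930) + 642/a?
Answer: -291203739/366153929 ≈ -0.79530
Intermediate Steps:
x(a, r) = 642/a - r/930 (x(a, r) = r*(-1/930) + 642/a = -r/930 + 642/a = 642/a - r/930)
p(M) = 324 (p(M) = 18**2 = 324)
y(A) = -860 + A
(y(1973) + p(77))/(x(2179, 2000) + l(-491)) = ((-860 + 1973) + 324)/((642/2179 - 1/930*2000) - 1805) = (1113 + 324)/((642*(1/2179) - 200/93) - 1805) = 1437/((642/2179 - 200/93) - 1805) = 1437/(-376094/202647 - 1805) = 1437/(-366153929/202647) = 1437*(-202647/366153929) = -291203739/366153929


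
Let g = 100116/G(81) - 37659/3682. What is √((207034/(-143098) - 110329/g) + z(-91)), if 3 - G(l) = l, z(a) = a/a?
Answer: √1665426722310464177451742014/4430844902031 ≈ 9.2104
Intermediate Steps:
z(a) = 1
G(l) = 3 - l
g = -61927419/47866 (g = 100116/(3 - 1*81) - 37659/3682 = 100116/(3 - 81) - 37659*1/3682 = 100116/(-78) - 37659/3682 = 100116*(-1/78) - 37659/3682 = -16686/13 - 37659/3682 = -61927419/47866 ≈ -1293.8)
√((207034/(-143098) - 110329/g) + z(-91)) = √((207034/(-143098) - 110329/(-61927419/47866)) + 1) = √((207034*(-1/143098) - 110329*(-47866/61927419)) + 1) = √((-103517/71549 + 5281007914/61927419) + 1) = √(371440294606163/4430844902031 + 1) = √(375871139508194/4430844902031) = √1665426722310464177451742014/4430844902031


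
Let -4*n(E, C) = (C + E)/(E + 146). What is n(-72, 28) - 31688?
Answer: -2344901/74 ≈ -31688.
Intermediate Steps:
n(E, C) = -(C + E)/(4*(146 + E)) (n(E, C) = -(C + E)/(4*(E + 146)) = -(C + E)/(4*(146 + E)))
n(-72, 28) - 31688 = (-1*28 - 1*(-72))/(4*(146 - 72)) - 31688 = (1/4)*(-28 + 72)/74 - 31688 = (1/4)*(1/74)*44 - 31688 = 11/74 - 31688 = -2344901/74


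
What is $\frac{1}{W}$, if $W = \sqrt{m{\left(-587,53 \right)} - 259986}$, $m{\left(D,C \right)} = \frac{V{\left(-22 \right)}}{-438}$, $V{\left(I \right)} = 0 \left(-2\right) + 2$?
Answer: $- \frac{i \sqrt{12469188765}}{56936935} \approx - 0.0019612 i$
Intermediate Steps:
$V{\left(I \right)} = 2$ ($V{\left(I \right)} = 0 + 2 = 2$)
$m{\left(D,C \right)} = - \frac{1}{219}$ ($m{\left(D,C \right)} = \frac{2}{-438} = 2 \left(- \frac{1}{438}\right) = - \frac{1}{219}$)
$W = \frac{i \sqrt{12469188765}}{219}$ ($W = \sqrt{- \frac{1}{219} - 259986} = \sqrt{- \frac{56936935}{219}} = \frac{i \sqrt{12469188765}}{219} \approx 509.89 i$)
$\frac{1}{W} = \frac{1}{\frac{1}{219} i \sqrt{12469188765}} = - \frac{i \sqrt{12469188765}}{56936935}$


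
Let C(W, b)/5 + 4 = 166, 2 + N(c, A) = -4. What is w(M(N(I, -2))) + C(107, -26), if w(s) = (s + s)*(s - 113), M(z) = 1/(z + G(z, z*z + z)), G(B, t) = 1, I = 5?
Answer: 21382/25 ≈ 855.28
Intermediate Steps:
N(c, A) = -6 (N(c, A) = -2 - 4 = -6)
C(W, b) = 810 (C(W, b) = -20 + 5*166 = -20 + 830 = 810)
M(z) = 1/(1 + z) (M(z) = 1/(z + 1) = 1/(1 + z))
w(s) = 2*s*(-113 + s) (w(s) = (2*s)*(-113 + s) = 2*s*(-113 + s))
w(M(N(I, -2))) + C(107, -26) = 2*(-113 + 1/(1 - 6))/(1 - 6) + 810 = 2*(-113 + 1/(-5))/(-5) + 810 = 2*(-1/5)*(-113 - 1/5) + 810 = 2*(-1/5)*(-566/5) + 810 = 1132/25 + 810 = 21382/25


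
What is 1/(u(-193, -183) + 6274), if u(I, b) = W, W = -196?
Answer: 1/6078 ≈ 0.00016453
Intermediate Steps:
u(I, b) = -196
1/(u(-193, -183) + 6274) = 1/(-196 + 6274) = 1/6078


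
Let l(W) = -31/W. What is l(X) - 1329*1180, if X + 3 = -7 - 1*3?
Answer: -20386829/13 ≈ -1.5682e+6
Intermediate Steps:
X = -13 (X = -3 + (-7 - 1*3) = -3 + (-7 - 3) = -3 - 10 = -13)
l(X) - 1329*1180 = -31/(-13) - 1329*1180 = -31*(-1/13) - 1568220 = 31/13 - 1568220 = -20386829/13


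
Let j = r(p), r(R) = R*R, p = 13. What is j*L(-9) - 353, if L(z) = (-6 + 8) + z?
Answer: -1536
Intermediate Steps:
r(R) = R**2
L(z) = 2 + z
j = 169 (j = 13**2 = 169)
j*L(-9) - 353 = 169*(2 - 9) - 353 = 169*(-7) - 353 = -1183 - 353 = -1536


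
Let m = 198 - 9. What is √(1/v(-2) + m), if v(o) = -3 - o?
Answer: 2*√47 ≈ 13.711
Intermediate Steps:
m = 189
√(1/v(-2) + m) = √(1/(-3 - 1*(-2)) + 189) = √(1/(-3 + 2) + 189) = √(1/(-1) + 189) = √(-1 + 189) = √188 = 2*√47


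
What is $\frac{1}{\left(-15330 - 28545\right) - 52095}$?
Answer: $- \frac{1}{95970} \approx -1.042 \cdot 10^{-5}$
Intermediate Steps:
$\frac{1}{\left(-15330 - 28545\right) - 52095} = \frac{1}{-43875 - 52095} = \frac{1}{-95970} = - \frac{1}{95970}$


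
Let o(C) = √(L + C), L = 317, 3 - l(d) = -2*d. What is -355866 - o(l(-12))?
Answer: -355866 - 2*√74 ≈ -3.5588e+5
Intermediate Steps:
l(d) = 3 + 2*d (l(d) = 3 - (-2)*d = 3 + 2*d)
o(C) = √(317 + C)
-355866 - o(l(-12)) = -355866 - √(317 + (3 + 2*(-12))) = -355866 - √(317 + (3 - 24)) = -355866 - √(317 - 21) = -355866 - √296 = -355866 - 2*√74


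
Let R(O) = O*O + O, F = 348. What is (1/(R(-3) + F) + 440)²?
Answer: 24261489121/125316 ≈ 1.9360e+5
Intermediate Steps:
R(O) = O + O² (R(O) = O² + O = O + O²)
(1/(R(-3) + F) + 440)² = (1/(-3*(1 - 3) + 348) + 440)² = (1/(-3*(-2) + 348) + 440)² = (1/(6 + 348) + 440)² = (1/354 + 440)² = (155761/354)² = 24261489121/125316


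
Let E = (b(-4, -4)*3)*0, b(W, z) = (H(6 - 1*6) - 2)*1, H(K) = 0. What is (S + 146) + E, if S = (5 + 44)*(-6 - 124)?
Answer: -6224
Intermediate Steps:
b(W, z) = -2 (b(W, z) = (0 - 2)*1 = -2*1 = -2)
E = 0 (E = -2*3*0 = -6*0 = 0)
S = -6370 (S = 49*(-130) = -6370)
(S + 146) + E = (-6370 + 146) + 0 = -6224 + 0 = -6224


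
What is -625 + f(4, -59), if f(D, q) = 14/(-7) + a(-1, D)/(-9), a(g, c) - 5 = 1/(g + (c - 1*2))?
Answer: -1883/3 ≈ -627.67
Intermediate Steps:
a(g, c) = 5 + 1/(-2 + c + g) (a(g, c) = 5 + 1/(g + (c - 1*2)) = 5 + 1/(g + (c - 2)) = 5 + 1/(g + (-2 + c)) = 5 + 1/(-2 + c + g))
f(D, q) = -2 - (-14 + 5*D)/(9*(-3 + D)) (f(D, q) = 14/(-7) + ((-9 + 5*D + 5*(-1))/(-2 + D - 1))/(-9) = 14*(-1/7) + ((-9 + 5*D - 5)/(-3 + D))*(-1/9) = -2 + ((-14 + 5*D)/(-3 + D))*(-1/9) = -2 - (-14 + 5*D)/(9*(-3 + D)))
-625 + f(4, -59) = -625 + (68 - 23*4)/(9*(-3 + 4)) = -625 + (1/9)*(68 - 92)/1 = -625 + (1/9)*1*(-24) = -625 - 8/3 = -1883/3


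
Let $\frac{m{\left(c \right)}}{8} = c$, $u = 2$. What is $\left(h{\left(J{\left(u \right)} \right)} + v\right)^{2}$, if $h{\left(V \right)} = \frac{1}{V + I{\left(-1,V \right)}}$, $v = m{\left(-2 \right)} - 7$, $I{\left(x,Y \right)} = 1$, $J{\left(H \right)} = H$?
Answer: $\frac{4624}{9} \approx 513.78$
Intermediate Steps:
$m{\left(c \right)} = 8 c$
$v = -23$ ($v = 8 \left(-2\right) - 7 = -16 - 7 = -23$)
$h{\left(V \right)} = \frac{1}{1 + V}$ ($h{\left(V \right)} = \frac{1}{V + 1} = \frac{1}{1 + V}$)
$\left(h{\left(J{\left(u \right)} \right)} + v\right)^{2} = \left(\frac{1}{1 + 2} - 23\right)^{2} = \left(\frac{1}{3} - 23\right)^{2} = \left(- \frac{68}{3}\right)^{2} = \frac{4624}{9}$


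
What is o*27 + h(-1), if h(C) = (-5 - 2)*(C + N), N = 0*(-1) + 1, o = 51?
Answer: 1377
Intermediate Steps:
N = 1 (N = 0 + 1 = 1)
h(C) = -7 - 7*C (h(C) = (-5 - 2)*(C + 1) = -7*(1 + C) = -7 - 7*C)
o*27 + h(-1) = 51*27 + (-7 - 7*(-1)) = 1377 + (-7 + 7) = 1377 + 0 = 1377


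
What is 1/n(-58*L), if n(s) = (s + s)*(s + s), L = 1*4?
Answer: 1/215296 ≈ 4.6448e-6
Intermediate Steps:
L = 4
n(s) = 4*s² (n(s) = (2*s)*(2*s) = 4*s²)
1/n(-58*L) = 1/(4*(-58*4)²) = 1/(4*(-232)²) = 1/(4*53824) = 1/215296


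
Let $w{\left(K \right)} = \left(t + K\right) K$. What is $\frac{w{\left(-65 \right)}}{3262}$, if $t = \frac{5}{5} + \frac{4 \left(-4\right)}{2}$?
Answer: $\frac{2340}{1631} \approx 1.4347$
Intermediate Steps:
$t = -7$ ($t = 5 \cdot \frac{1}{5} - 8 = 1 - 8 = -7$)
$w{\left(K \right)} = K \left(-7 + K\right)$ ($w{\left(K \right)} = \left(-7 + K\right) K = K \left(-7 + K\right)$)
$\frac{w{\left(-65 \right)}}{3262} = \frac{\left(-65\right) \left(-7 - 65\right)}{3262} = \left(-65\right) \left(-72\right) \frac{1}{3262} = 4680 \cdot \frac{1}{3262} = \frac{2340}{1631}$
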